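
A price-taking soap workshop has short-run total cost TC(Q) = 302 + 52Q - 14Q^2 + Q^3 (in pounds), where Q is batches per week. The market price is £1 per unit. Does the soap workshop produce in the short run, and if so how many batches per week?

From TC, MC = TC'(Q) = 52 - 28Q + 3Q^2 and AVC = VC/Q = 52 - 14Q + Q^2.
AVC hits its minimum where MC = AVC, at Q = 7, giving min AVC = 52 - 14·7 + 7^2 = £3.
Since P = £1 < min AVC = £3, price fails to cover variable cost at any output.
Shutting down limits the loss to fixed cost, £302.

Shut down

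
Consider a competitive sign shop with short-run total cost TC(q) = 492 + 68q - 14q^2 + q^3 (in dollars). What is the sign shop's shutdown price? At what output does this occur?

Short-run supply begins at min AVC. From VC = 68q - 14q^2 + q^3, AVC = 68 - 14q + q^2.
dAVC/dq = -14 + 2q = 0 gives q = 7. min AVC = 68 - 14·7 + 7^2 = 19.
So the shutdown price is $19.

$19 per unit, at q = 7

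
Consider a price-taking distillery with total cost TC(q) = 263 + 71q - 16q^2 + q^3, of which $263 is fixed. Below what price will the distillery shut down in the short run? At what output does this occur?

$7 per unit, at q = 8

The shutdown price is the minimum of AVC. VC = 71q - 16q^2 + q^3, so AVC = 71 - 16q + q^2.
dAVC/dq = -16 + 2q = 0 gives q = 8. min AVC = 71 - 16·8 + 8^2 = 7.
For P < $7 the firm produces nothing.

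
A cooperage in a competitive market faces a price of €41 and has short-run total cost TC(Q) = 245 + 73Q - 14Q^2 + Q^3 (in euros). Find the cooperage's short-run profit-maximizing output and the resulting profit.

Profit = -€117 at Q = 8

AVC = 73 - 14Q + Q^2; min AVC = €24 at Q = 7. Since P = €41 ≥ min AVC, the firm produces.
With MC = 73 - 28Q + 3Q^2, P = MC on the upward-sloping part at Q* = 8.
TR = 41·8 = 328. TC = 245 + 200 = 445. Profit = 328 − 445 = -€117.
Shutting down would mean losing the fixed cost of €245, so operating at a loss of €117 is better by €128.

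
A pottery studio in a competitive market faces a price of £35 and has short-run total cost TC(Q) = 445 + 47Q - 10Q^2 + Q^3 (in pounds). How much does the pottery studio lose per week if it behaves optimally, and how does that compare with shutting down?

Profit = -£373 at Q = 6

AVC = 47 - 10Q + Q^2; min AVC = £22 at Q = 5. Since P = £35 ≥ min AVC, the firm produces.
With MC = 47 - 20Q + 3Q^2, P = MC on the upward-sloping part at Q* = 6.
TR = 35·6 = 210. TC = 445 + 138 = 583. Profit = 210 − 583 = -£373.
Shutting down would mean losing the fixed cost of £445, so operating at a loss of £373 is better by £72.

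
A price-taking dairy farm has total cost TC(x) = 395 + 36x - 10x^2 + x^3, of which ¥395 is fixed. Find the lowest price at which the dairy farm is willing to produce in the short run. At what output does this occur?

¥11 per unit, at x = 5

The firm shuts down when price falls below the minimum of average variable cost. AVC = VC/x = 36 - 10x + x^2.
dAVC/dx = -10 + 2x = 0 gives x = 5. min AVC = 36 - 10·5 + 5^2 = 11.
The firm shuts down for any P below ¥11.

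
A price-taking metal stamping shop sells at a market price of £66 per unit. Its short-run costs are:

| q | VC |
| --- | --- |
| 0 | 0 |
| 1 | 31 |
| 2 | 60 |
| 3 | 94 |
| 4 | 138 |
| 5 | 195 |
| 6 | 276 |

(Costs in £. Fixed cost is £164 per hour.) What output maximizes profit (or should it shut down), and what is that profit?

q = 5; profit = -£29

Profit at each row (π = 66q − TC): q=0: -164; q=1: -129; q=2: -92; q=3: -60; q=4: -38; q=5: -29; q=6: -44.
Profit is maximized at q = 5. AVC there is 195/5 = £39 ≤ P, so producing beats shutting down (which would give -£164).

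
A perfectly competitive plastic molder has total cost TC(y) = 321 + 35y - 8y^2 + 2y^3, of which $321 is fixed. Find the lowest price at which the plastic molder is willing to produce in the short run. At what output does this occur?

$27 per unit, at y = 2

Short-run supply begins at min AVC. From VC = 35y - 8y^2 + 2y^3, AVC = 35 - 8y + 2y^2.
At the minimum of AVC, MC = AVC. MC = 35 - 16y + 6y^2; setting MC = AVC gives 4y^2 - 8y = 0, so y = 2. min AVC = 27.
The firm shuts down for any P below $27.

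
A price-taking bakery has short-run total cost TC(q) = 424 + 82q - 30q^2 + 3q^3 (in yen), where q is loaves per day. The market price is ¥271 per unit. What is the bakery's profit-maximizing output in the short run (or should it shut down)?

Produce at q = 9

Strip out fixed cost: VC = 82q - 30q^2 + 3q^3. Then AVC = 82 - 30q + 3q^2 and MC = 82 - 60q + 9q^2.
The AVC parabola has its vertex at q = 30/6 = 5, where AVC = 82 - 30·5 + 3·5^2 = ¥7.
Since P = ¥271 ≥ min AVC = ¥7, price covers variable cost and the firm should produce.
Set P = MC: 271 = 82 - 60q + 9q^2 → -189 - 60q + 9q^2 = 0. The roots are q = -7/3 and q = 9; the profit-maximizing output is on the rising part of MC, so q* = 9.
Check: AVC at q = 9 is ¥55 ≤ P, so revenue covers variable cost.
Profit = P·q − TC = 271·9 − 919 = ¥1520.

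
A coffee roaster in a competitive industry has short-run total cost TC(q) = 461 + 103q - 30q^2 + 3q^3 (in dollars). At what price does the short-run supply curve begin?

The shutdown price is the minimum of AVC. VC = 103q - 30q^2 + 3q^3, so AVC = 103 - 30q + 3q^2.
At the minimum of AVC, MC = AVC. MC = 103 - 60q + 9q^2; setting MC = AVC gives 6q^2 - 30q = 0, so q = 5. min AVC = 28.
The firm shuts down for any P below $28.

$28 per unit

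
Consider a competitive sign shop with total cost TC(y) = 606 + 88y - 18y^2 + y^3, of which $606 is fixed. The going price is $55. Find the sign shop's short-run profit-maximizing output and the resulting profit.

Profit = -$122 at y = 11

AVC = 88 - 18y + y^2; min AVC = $7 at y = 9. Since P = $55 ≥ min AVC, the firm produces.
With MC = 88 - 36y + 3y^2, P = MC on the upward-sloping part at y* = 11.
TR = 55·11 = 605. TC = 606 + 121 = 727. Profit = 605 − 727 = -$122.
That loss of $122 beats the $606 the firm would lose by shutting down; producing recovers $484 of fixed cost.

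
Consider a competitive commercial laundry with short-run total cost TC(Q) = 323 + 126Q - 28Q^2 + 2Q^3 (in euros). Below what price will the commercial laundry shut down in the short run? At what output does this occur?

€28 per unit, at Q = 7

The firm shuts down when price falls below the minimum of average variable cost. AVC = VC/Q = 126 - 28Q + 2Q^2.
dAVC/dQ = -28 + 4Q = 0 gives Q = 7. min AVC = 126 - 28·7 + 2·7^2 = 28.
The firm shuts down for any P below €28.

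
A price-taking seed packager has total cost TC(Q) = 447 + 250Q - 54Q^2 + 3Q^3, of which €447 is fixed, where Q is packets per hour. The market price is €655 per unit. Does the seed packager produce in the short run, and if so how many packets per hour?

Variable cost is VC = 250Q - 54Q^2 + 3Q^3, so AVC = VC/Q = 250 - 54Q + 3Q^2 and MC = dTC/dQ = 250 - 108Q + 9Q^2.
AVC hits its minimum where MC = AVC, at Q = 9, giving min AVC = 250 - 54·9 + 3·9^2 = €7.
Since P = €655 ≥ min AVC = €7, price covers variable cost and the firm should produce.
Set P = MC: 655 = 250 - 108Q + 9Q^2 → -405 - 108Q + 9Q^2 = 0. The roots are Q = -3 and Q = 15; the profit-maximizing output is on the rising part of MC, so Q* = 15.
Check: AVC at Q = 15 is €115 ≤ P, so revenue covers variable cost.
Profit = P·Q − TC = 655·15 − 2172 = €7653.

Produce at Q = 15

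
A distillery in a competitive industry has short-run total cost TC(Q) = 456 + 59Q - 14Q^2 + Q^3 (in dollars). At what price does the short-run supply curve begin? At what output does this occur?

$10 per unit, at Q = 7

The shutdown price is the minimum of AVC. VC = 59Q - 14Q^2 + Q^3, so AVC = 59 - 14Q + Q^2.
dAVC/dQ = -14 + 2Q = 0 gives Q = 7. min AVC = 59 - 14·7 + 7^2 = 10.
The firm shuts down for any P below $10.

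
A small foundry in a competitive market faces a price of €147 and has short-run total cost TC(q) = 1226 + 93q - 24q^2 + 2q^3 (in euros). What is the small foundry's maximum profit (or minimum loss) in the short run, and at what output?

AVC = 93 - 24q + 2q^2 has its minimum €21 at q = 6; price €147 clears that bar, so the firm operates.
MC = 93 - 48q + 6q^2. Setting P = MC and taking the root on the rising branch gives q* = 9.
TR = 147·9 = 1323. TC = 1226 + 351 = 1577. Profit = 1323 − 1577 = -€254.
That loss of €254 beats the €1226 the firm would lose by shutting down; producing recovers €972 of fixed cost.

Profit = -€254 at q = 9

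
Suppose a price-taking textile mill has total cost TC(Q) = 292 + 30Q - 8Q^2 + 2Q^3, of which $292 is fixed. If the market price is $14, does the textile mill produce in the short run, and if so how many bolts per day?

Shut down

From TC, MC = TC'(Q) = 30 - 16Q + 6Q^2 and AVC = VC/Q = 30 - 8Q + 2Q^2.
AVC is minimized where dAVC/dQ = -8 + 4Q = 0, at Q = 2; min AVC = 30 - 8·2 + 2·2^2 = $22.
P = $14 lies below min AVC = $22; no output level covers variable cost.
Shutting down limits the loss to fixed cost, $292.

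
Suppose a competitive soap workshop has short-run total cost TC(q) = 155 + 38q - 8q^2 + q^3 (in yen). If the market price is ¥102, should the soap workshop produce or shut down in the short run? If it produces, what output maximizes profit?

Strip out fixed cost: VC = 38q - 8q^2 + q^3. Then AVC = 38 - 8q + q^2 and MC = 38 - 16q + 3q^2.
AVC is minimized where dAVC/dq = -8 + 2q = 0, at q = 4; min AVC = 38 - 8·4 + 4^2 = ¥22.
Since P = ¥102 ≥ min AVC = ¥22, price covers variable cost and the firm should produce.
P = MC gives -64 - 16q + 3q^2 = 0, with roots -8/3 and 8. Take the larger (rising MC): q* = 8.
Check: AVC at q = 8 is ¥38 ≤ P, so revenue covers variable cost.
Profit = P·q − TC = 102·8 − 459 = ¥357.

Produce at q = 8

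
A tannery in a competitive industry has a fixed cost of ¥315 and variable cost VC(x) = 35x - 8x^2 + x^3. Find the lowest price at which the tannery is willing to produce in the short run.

Short-run supply begins at min AVC. From VC = 35x - 8x^2 + x^3, AVC = 35 - 8x + x^2.
At the minimum of AVC, MC = AVC. MC = 35 - 16x + 3x^2; setting MC = AVC gives 2x^2 - 8x = 0, so x = 4. min AVC = 19.
For P < ¥19 the firm produces nothing.

¥19 per unit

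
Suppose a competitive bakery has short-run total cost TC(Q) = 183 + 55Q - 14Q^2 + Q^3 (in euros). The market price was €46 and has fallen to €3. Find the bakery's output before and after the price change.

Output falls from 9 to 0 (the firm shuts down)

MC = 55 - 28Q + 3Q^2; the shutdown threshold is min AVC = €6 (at Q = 7).
With P = €46 above the shutdown price, P = MC gives Q = 9.
At P = €3 < min AVC = €6, price no longer covers variable cost at any output, so the firm shuts down: Q = 0.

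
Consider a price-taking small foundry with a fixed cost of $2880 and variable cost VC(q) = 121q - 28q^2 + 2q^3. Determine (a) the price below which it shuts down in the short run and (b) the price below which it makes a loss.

Shutdown price = $23; break-even price = $313

Shutdown price = min AVC. AVC = 121 - 28q + 2q^2, with vertex at q = 7 and minimum $23.
ATC = 2880/q + 121 - 28q + 2q^2. Setting dATC/dq = −2880/q^2 − 28 + 4q = 0 gives q = 12 (since 4·12^3 − 28·12^2 = 2880).
min ATC = 2880/12 + 121 − 28·12 + 2·12^2 = $313. That is the break-even price.
Between these two prices the firm operates at a loss; above $313 it earns a profit.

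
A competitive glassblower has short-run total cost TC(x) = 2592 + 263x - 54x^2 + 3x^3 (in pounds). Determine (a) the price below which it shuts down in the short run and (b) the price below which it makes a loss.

Shutdown price = £20; break-even price = £263

Shutdown price = min AVC. AVC = 263 - 54x + 3x^2, with vertex at x = 9 and minimum £20.
ATC = 2592/x + 263 - 54x + 3x^2. Setting dATC/dx = −2592/x^2 − 54 + 6x = 0 gives x = 12 (since 6·12^3 − 54·12^2 = 2592).
min ATC = 2592/12 + 263 − 54·12 + 3·12^2 = £263. That is the break-even price.
Between these two prices the firm operates at a loss; above £263 it earns a profit.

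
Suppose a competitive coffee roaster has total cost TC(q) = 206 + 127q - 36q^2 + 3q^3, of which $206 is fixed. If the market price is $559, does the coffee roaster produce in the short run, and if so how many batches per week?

Produce at q = 12

From TC, MC = TC'(q) = 127 - 72q + 9q^2 and AVC = VC/q = 127 - 36q + 3q^2.
AVC hits its minimum where MC = AVC, at q = 6, giving min AVC = 127 - 36·6 + 3·6^2 = $19.
P = $559 exceeds min AVC = $19, so the firm stays open.
Set P = MC: 559 = 127 - 72q + 9q^2 → -432 - 72q + 9q^2 = 0. The roots are q = -4 and q = 12; the profit-maximizing output is on the rising part of MC, so q* = 12.
Check: AVC at q = 12 is $127 ≤ P, so revenue covers variable cost.
Profit = P·q − TC = 559·12 − 1730 = $4978.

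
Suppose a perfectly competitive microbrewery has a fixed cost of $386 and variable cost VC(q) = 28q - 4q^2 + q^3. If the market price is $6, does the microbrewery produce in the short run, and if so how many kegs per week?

Shut down

From TC, MC = TC'(q) = 28 - 8q + 3q^2 and AVC = VC/q = 28 - 4q + q^2.
AVC hits its minimum where MC = AVC, at q = 2, giving min AVC = 28 - 4·2 + 2^2 = $24.
Since P = $6 < min AVC = $24, price fails to cover variable cost at any output.
The firm minimizes its loss by shutting down and losing only its fixed cost of $386.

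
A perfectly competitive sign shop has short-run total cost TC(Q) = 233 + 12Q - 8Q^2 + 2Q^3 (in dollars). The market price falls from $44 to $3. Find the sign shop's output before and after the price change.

AVC = 12 - 8Q + 2Q^2, minimized at Q = 2 where min AVC = $4. MC = 12 - 16Q + 6Q^2.
With P = $44 above the shutdown price, P = MC gives Q = 4.
At P = $3 < min AVC = $4, price no longer covers variable cost at any output, so the firm shuts down: Q = 0.

Output falls from 4 to 0 (the firm shuts down)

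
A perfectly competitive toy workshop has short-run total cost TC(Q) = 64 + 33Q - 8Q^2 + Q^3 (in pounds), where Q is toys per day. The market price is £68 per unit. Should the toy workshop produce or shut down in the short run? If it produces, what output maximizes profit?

Variable cost is VC = 33Q - 8Q^2 + Q^3, so AVC = VC/Q = 33 - 8Q + Q^2 and MC = dTC/dQ = 33 - 16Q + 3Q^2.
AVC is minimized where dAVC/dQ = -8 + 2Q = 0, at Q = 4; min AVC = 33 - 8·4 + 4^2 = £17.
Since P = £68 ≥ min AVC = £17, price covers variable cost and the firm should produce.
Set P = MC: 68 = 33 - 16Q + 3Q^2 → -35 - 16Q + 3Q^2 = 0. The roots are Q = -5/3 and Q = 7; the profit-maximizing output is on the rising part of MC, so Q* = 7.
Check: AVC at Q = 7 is £26 ≤ P, so revenue covers variable cost.
Profit = P·Q − TC = 68·7 − 246 = £230.

Produce at Q = 7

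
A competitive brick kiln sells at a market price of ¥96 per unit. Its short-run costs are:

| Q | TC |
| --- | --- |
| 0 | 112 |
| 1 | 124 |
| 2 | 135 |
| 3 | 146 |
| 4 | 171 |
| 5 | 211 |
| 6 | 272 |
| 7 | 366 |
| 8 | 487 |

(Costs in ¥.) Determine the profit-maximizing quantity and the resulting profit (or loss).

Q = 7; profit = ¥306

Profit at each row (π = 96Q − TC): Q=0: -112; Q=1: -28; Q=2: 57; Q=3: 142; Q=4: 213; Q=5: 269; Q=6: 304; Q=7: 306; Q=8: 281.
Profit is maximized at Q = 7. AVC there is 254/7 = ¥36.29 ≤ P, so producing beats shutting down (which would give -¥112).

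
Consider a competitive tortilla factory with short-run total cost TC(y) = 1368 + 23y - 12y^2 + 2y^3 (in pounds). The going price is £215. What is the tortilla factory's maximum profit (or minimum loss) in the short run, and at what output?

Profit = -£88 at y = 8

AVC = 23 - 12y + 2y^2; min AVC = £5 at y = 3. Since P = £215 ≥ min AVC, the firm produces.
MC = 23 - 24y + 6y^2. Setting P = MC and taking the root on the rising branch gives y* = 8.
TR = 215·8 = 1720. TC = 1368 + 440 = 1808. Profit = 1720 − 1808 = -£88.
Shutting down would mean losing the fixed cost of £1368, so operating at a loss of £88 is better by £1280.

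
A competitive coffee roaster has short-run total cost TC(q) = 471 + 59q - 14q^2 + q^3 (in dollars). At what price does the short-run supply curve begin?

$10 per unit

The shutdown price is the minimum of AVC. VC = 59q - 14q^2 + q^3, so AVC = 59 - 14q + q^2.
dAVC/dq = -14 + 2q = 0 gives q = 7. min AVC = 59 - 14·7 + 7^2 = 10.
So the shutdown price is $10.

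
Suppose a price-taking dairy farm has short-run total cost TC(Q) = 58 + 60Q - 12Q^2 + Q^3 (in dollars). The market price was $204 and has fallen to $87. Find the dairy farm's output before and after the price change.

AVC = 60 - 12Q + Q^2, minimized at Q = 6 where min AVC = $24. MC = 60 - 24Q + 3Q^2.
With P = $204 above the shutdown price, P = MC gives Q = 12.
At P = $87 ≥ min AVC, set P = MC: Q = 9. The firm stays open but cuts output.

Output falls from 12 to 9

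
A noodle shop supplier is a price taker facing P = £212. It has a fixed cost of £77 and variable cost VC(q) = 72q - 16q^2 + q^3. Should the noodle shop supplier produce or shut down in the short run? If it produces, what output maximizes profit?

Variable cost is VC = 72q - 16q^2 + q^3, so AVC = VC/q = 72 - 16q + q^2 and MC = dTC/dq = 72 - 32q + 3q^2.
AVC is minimized where dAVC/dq = -16 + 2q = 0, at q = 8; min AVC = 72 - 16·8 + 8^2 = £8.
Since P = £212 ≥ min AVC = £8, price covers variable cost and the firm should produce.
Solving P = MC: -140 - 32q + 3q^2 = 0 ⇒ q = -10/3 or 14. On the upward-sloping branch, q* = 14.
Check: AVC at q = 14 is £44 ≤ P, so revenue covers variable cost.
Profit = P·q − TC = 212·14 − 693 = £2275.

Produce at q = 14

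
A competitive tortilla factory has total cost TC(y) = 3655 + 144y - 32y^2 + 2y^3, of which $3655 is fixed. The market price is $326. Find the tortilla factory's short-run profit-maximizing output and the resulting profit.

AVC = 144 - 32y + 2y^2; min AVC = $16 at y = 8. Since P = $326 ≥ min AVC, the firm produces.
MC = 144 - 64y + 6y^2. Setting P = MC and taking the root on the rising branch gives y* = 13.
TR = 326·13 = 4238. TC = 3655 + 858 = 4513. Profit = 4238 − 4513 = -$275.
By producing, the firm covers all variable cost plus $3380 of fixed cost; shutting down would lose the full $3655.

Profit = -$275 at y = 13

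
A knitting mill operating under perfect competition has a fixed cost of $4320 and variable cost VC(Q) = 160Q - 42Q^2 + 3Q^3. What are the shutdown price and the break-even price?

Shutdown price = $13; break-even price = $448

AVC = 160 - 42Q + 3Q^2; minimized at Q = 7, giving min AVC = $13. That is the shutdown price.
ATC = 4320/Q + 160 - 42Q + 3Q^2. Setting dATC/dQ = −4320/Q^2 − 42 + 6Q = 0 gives Q = 12 (since 6·12^3 − 42·12^2 = 4320).
min ATC = 4320/12 + 160 − 42·12 + 3·12^2 = $448. That is the break-even price.
Between these two prices the firm operates at a loss; above $448 it earns a profit.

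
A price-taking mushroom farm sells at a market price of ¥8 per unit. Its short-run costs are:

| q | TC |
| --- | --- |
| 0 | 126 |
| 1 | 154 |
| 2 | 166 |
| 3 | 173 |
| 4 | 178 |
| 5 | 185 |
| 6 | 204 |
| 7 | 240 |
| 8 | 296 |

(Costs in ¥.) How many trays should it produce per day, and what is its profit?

Compute π = P·q − TC at each output: q=0: -126; q=1: -146; q=2: -150; q=3: -149; q=4: -146; q=5: -145; q=6: -156; q=7: -184; q=8: -232.
Profit is highest at q = 0. Equivalently, the lowest AVC in the table is 59/5 ≈ ¥11.80 at q = 5, and P = ¥8 falls below it — price never covers variable cost, so the firm shuts down and loses only its fixed cost.

q = 0 (shut down); profit = -¥126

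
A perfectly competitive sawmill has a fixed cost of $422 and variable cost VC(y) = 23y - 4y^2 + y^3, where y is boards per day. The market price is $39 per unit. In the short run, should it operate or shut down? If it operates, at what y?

Strip out fixed cost: VC = 23y - 4y^2 + y^3. Then AVC = 23 - 4y + y^2 and MC = 23 - 8y + 3y^2.
AVC hits its minimum where MC = AVC, at y = 2, giving min AVC = 23 - 4·2 + 2^2 = $19.
Since P = $39 ≥ min AVC = $19, price covers variable cost and the firm should produce.
P = MC gives -16 - 8y + 3y^2 = 0, with roots -4/3 and 4. Take the larger (rising MC): y* = 4.
Check: AVC at y = 4 is $23 ≤ P, so revenue covers variable cost.
Profit = P·y − TC = 39·4 − 514 = -$358, a loss, but smaller than the $422 fixed cost the firm would lose by shutting down.

Produce at y = 4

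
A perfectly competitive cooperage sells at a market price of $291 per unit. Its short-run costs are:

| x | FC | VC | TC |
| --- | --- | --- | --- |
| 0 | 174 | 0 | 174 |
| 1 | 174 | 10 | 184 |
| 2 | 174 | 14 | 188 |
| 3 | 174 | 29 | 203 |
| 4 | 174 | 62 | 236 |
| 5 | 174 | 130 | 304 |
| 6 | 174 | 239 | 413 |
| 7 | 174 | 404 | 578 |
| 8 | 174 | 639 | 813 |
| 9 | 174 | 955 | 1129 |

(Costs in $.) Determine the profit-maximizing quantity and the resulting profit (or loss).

x = 8; profit = $1515

Compute π = P·x − TC at each output: x=0: -174; x=1: 107; x=2: 394; x=3: 670; x=4: 928; x=5: 1151; x=6: 1333; x=7: 1459; x=8: 1515; x=9: 1490.
Profit is maximized at x = 8. AVC there is 639/8 = $79.88 ≤ P, so producing beats shutting down (which would give -$174).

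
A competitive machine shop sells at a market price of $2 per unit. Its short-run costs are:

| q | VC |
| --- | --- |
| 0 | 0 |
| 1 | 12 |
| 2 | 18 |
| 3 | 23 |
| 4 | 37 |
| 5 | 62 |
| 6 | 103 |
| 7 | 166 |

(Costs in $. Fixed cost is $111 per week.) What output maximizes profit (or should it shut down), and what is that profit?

Compute π = P·q − TC at each output: q=0: -111; q=1: -121; q=2: -125; q=3: -128; q=4: -140; q=5: -163; q=6: -202; q=7: -263.
Profit is highest at q = 0. Equivalently, the lowest AVC in the table is 23/3 ≈ $7.67 at q = 3, and P = $2 falls below it — price never covers variable cost, so the firm shuts down and loses only its fixed cost.

q = 0 (shut down); profit = -$111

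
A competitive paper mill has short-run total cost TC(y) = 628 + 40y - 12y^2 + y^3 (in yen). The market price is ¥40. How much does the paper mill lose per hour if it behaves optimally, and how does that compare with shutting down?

Profit = -¥372 at y = 8

AVC = 40 - 12y + y^2 has its minimum ¥4 at y = 6; price ¥40 clears that bar, so the firm operates.
MC = 40 - 24y + 3y^2. Setting P = MC and taking the root on the rising branch gives y* = 8.
TR = 40·8 = 320. TC = 628 + 64 = 692. Profit = 320 − 692 = -¥372.
That loss of ¥372 beats the ¥628 the firm would lose by shutting down; producing recovers ¥256 of fixed cost.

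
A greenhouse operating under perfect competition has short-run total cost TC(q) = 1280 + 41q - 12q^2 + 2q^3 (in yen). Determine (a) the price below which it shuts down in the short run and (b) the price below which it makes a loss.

Shutdown price = min AVC. AVC = 41 - 12q + 2q^2, with vertex at q = 3 and minimum ¥23.
ATC = 1280/q + 41 - 12q + 2q^2. Setting dATC/dq = −1280/q^2 − 12 + 4q = 0 gives q = 8 (since 4·8^3 − 12·8^2 = 1280).
min ATC = 1280/8 + 41 − 12·8 + 2·8^2 = ¥233. That is the break-even price.
Between these two prices the firm operates at a loss; above ¥233 it earns a profit.

Shutdown price = ¥23; break-even price = ¥233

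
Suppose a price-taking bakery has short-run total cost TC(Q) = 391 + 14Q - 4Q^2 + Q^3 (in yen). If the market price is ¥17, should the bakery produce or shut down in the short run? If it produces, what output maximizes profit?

Produce at Q = 3

Strip out fixed cost: VC = 14Q - 4Q^2 + Q^3. Then AVC = 14 - 4Q + Q^2 and MC = 14 - 8Q + 3Q^2.
AVC hits its minimum where MC = AVC, at Q = 2, giving min AVC = 14 - 4·2 + 2^2 = ¥10.
Since P = ¥17 ≥ min AVC = ¥10, price covers variable cost and the firm should produce.
Set P = MC: 17 = 14 - 8Q + 3Q^2 → -3 - 8Q + 3Q^2 = 0. The roots are Q = -1/3 and Q = 3; the profit-maximizing output is on the rising part of MC, so Q* = 3.
Check: AVC at Q = 3 is ¥11 ≤ P, so revenue covers variable cost.
Profit = P·Q − TC = 17·3 − 424 = -¥373, a loss, but smaller than the ¥391 fixed cost the firm would lose by shutting down.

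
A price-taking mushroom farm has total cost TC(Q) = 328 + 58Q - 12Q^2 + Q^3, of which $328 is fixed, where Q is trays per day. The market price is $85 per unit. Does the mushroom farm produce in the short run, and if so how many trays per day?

Produce at Q = 9

Strip out fixed cost: VC = 58Q - 12Q^2 + Q^3. Then AVC = 58 - 12Q + Q^2 and MC = 58 - 24Q + 3Q^2.
The AVC parabola has its vertex at Q = 12/2 = 6, where AVC = 58 - 12·6 + 6^2 = $22.
P = $85 exceeds min AVC = $22, so the firm stays open.
Set P = MC: 85 = 58 - 24Q + 3Q^2 → -27 - 24Q + 3Q^2 = 0. The roots are Q = -1 and Q = 9; the profit-maximizing output is on the rising part of MC, so Q* = 9.
Check: AVC at Q = 9 is $31 ≤ P, so revenue covers variable cost.
Profit = P·Q − TC = 85·9 − 607 = $158.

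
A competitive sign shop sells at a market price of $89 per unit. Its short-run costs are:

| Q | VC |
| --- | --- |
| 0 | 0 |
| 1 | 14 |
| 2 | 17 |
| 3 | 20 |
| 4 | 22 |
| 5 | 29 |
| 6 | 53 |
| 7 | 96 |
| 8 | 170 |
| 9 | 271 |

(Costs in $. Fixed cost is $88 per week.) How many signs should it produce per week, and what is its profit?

Q = 8; profit = $454

Tabulate TR − TC: Q=0: -88; Q=1: -13; Q=2: 73; Q=3: 159; Q=4: 246; Q=5: 328; Q=6: 393; Q=7: 439; Q=8: 454; Q=9: 442.
Profit is maximized at Q = 8. AVC there is 170/8 = $21.25 ≤ P, so producing beats shutting down (which would give -$88).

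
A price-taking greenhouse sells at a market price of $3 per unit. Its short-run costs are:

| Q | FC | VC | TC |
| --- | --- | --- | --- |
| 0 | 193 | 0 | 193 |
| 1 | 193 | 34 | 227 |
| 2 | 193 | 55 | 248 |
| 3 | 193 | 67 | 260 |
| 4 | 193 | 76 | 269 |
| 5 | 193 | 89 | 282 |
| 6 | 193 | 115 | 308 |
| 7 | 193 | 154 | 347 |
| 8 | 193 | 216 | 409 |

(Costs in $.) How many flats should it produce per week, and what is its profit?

Compute π = P·Q − TC at each output: Q=0: -193; Q=1: -224; Q=2: -242; Q=3: -251; Q=4: -257; Q=5: -267; Q=6: -290; Q=7: -326; Q=8: -385.
Profit is highest at Q = 0. Equivalently, the lowest AVC in the table is 89/5 ≈ $17.80 at Q = 5, and P = $3 falls below it — price never covers variable cost, so the firm shuts down and loses only its fixed cost.

Q = 0 (shut down); profit = -$193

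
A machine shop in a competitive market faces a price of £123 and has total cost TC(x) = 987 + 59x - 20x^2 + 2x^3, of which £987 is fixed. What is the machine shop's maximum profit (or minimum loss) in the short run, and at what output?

Profit = -£219 at x = 8

AVC = 59 - 20x + 2x^2; min AVC = £9 at x = 5. Since P = £123 ≥ min AVC, the firm produces.
MC = 59 - 40x + 6x^2. Setting P = MC and taking the root on the rising branch gives x* = 8.
TR = 123·8 = 984. TC = 987 + 216 = 1203. Profit = 984 − 1203 = -£219.
By producing, the firm covers all variable cost plus £768 of fixed cost; shutting down would lose the full £987.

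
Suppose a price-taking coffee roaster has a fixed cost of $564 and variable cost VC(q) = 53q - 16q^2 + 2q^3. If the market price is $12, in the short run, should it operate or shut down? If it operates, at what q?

Shut down

From TC, MC = TC'(q) = 53 - 32q + 6q^2 and AVC = VC/q = 53 - 16q + 2q^2.
AVC is minimized where dAVC/dq = -16 + 4q = 0, at q = 4; min AVC = 53 - 16·4 + 2·4^2 = $21.
P = $12 lies below min AVC = $21; no output level covers variable cost.
Shutting down limits the loss to fixed cost, $564.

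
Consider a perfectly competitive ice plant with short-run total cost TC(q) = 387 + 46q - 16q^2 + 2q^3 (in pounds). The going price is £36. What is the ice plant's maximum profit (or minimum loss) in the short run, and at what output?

AVC = 46 - 16q + 2q^2 has its minimum £14 at q = 4; price £36 clears that bar, so the firm operates.
MC = 46 - 32q + 6q^2. Setting P = MC and taking the root on the rising branch gives q* = 5.
TR = 36·5 = 180. TC = 387 + 80 = 467. Profit = 180 − 467 = -£287.
Shutting down would mean losing the fixed cost of £387, so operating at a loss of £287 is better by £100.

Profit = -£287 at q = 5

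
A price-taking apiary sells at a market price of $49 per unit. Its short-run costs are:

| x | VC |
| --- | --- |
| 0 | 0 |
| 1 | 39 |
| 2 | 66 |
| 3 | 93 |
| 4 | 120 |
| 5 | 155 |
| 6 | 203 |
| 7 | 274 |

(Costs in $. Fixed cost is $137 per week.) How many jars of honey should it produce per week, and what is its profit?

Profit at each row (π = 49x − TC): x=0: -137; x=1: -127; x=2: -105; x=3: -83; x=4: -61; x=5: -47; x=6: -46; x=7: -68.
Profit is maximized at x = 6. AVC there is 203/6 = $33.83 ≤ P, so producing beats shutting down (which would give -$137).

x = 6; profit = -$46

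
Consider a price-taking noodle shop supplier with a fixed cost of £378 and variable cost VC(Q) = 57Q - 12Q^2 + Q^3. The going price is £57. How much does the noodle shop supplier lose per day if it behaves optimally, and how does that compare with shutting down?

Profit = -£122 at Q = 8

AVC = 57 - 12Q + Q^2; min AVC = £21 at Q = 6. Since P = £57 ≥ min AVC, the firm produces.
MC = 57 - 24Q + 3Q^2. Setting P = MC and taking the root on the rising branch gives Q* = 8.
TR = 57·8 = 456. TC = 378 + 200 = 578. Profit = 456 − 578 = -£122.
Shutting down would mean losing the fixed cost of £378, so operating at a loss of £122 is better by £256.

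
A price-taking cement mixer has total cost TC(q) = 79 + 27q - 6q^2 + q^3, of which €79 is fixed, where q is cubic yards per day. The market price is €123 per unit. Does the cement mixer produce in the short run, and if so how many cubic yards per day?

Produce at q = 8

From TC, MC = TC'(q) = 27 - 12q + 3q^2 and AVC = VC/q = 27 - 6q + q^2.
The AVC parabola has its vertex at q = 6/2 = 3, where AVC = 27 - 6·3 + 3^2 = €18.
P = €123 exceeds min AVC = €18, so the firm stays open.
Set P = MC: 123 = 27 - 12q + 3q^2 → -96 - 12q + 3q^2 = 0. The roots are q = -4 and q = 8; the profit-maximizing output is on the rising part of MC, so q* = 8.
Check: AVC at q = 8 is €43 ≤ P, so revenue covers variable cost.
Profit = P·q − TC = 123·8 − 423 = €561.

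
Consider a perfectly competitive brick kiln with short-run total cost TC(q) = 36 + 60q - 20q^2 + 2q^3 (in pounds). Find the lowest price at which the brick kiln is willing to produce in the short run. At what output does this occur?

£10 per unit, at q = 5

The firm shuts down when price falls below the minimum of average variable cost. AVC = VC/q = 60 - 20q + 2q^2.
At the minimum of AVC, MC = AVC. MC = 60 - 40q + 6q^2; setting MC = AVC gives 4q^2 - 20q = 0, so q = 5. min AVC = 10.
The firm shuts down for any P below £10.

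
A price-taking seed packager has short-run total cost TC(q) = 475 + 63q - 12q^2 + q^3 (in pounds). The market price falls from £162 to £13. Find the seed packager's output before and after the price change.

AVC = 63 - 12q + q^2, minimized at q = 6 where min AVC = £27. MC = 63 - 24q + 3q^2.
With P = £162 above the shutdown price, P = MC gives q = 11.
At P = £13 < min AVC = £27, price no longer covers variable cost at any output, so the firm shuts down: q = 0.

Output falls from 11 to 0 (the firm shuts down)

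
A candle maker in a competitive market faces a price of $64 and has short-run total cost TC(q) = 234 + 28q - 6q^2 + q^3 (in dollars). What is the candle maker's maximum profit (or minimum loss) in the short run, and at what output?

AVC = 28 - 6q + q^2; min AVC = $19 at q = 3. Since P = $64 ≥ min AVC, the firm produces.
With MC = 28 - 12q + 3q^2, P = MC on the upward-sloping part at q* = 6.
TR = 64·6 = 384. TC = 234 + 168 = 402. Profit = 384 − 402 = -$18.
That loss of $18 beats the $234 the firm would lose by shutting down; producing recovers $216 of fixed cost.

Profit = -$18 at q = 6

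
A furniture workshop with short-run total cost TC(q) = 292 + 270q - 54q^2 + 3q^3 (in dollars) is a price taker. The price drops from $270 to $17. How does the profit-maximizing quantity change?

AVC = 270 - 54q + 3q^2, minimized at q = 9 where min AVC = $27. MC = 270 - 108q + 9q^2.
With P = $270 above the shutdown price, P = MC gives q = 12.
At P = $17 < min AVC = $27, price no longer covers variable cost at any output, so the firm shuts down: q = 0.

Output falls from 12 to 0 (the firm shuts down)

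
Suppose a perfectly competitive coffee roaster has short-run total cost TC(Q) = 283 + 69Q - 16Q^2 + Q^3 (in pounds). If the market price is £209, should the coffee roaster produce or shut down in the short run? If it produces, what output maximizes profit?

Strip out fixed cost: VC = 69Q - 16Q^2 + Q^3. Then AVC = 69 - 16Q + Q^2 and MC = 69 - 32Q + 3Q^2.
AVC hits its minimum where MC = AVC, at Q = 8, giving min AVC = 69 - 16·8 + 8^2 = £5.
P = £209 exceeds min AVC = £5, so the firm stays open.
P = MC gives -140 - 32Q + 3Q^2 = 0, with roots -10/3 and 14. Take the larger (rising MC): Q* = 14.
Check: AVC at Q = 14 is £41 ≤ P, so revenue covers variable cost.
Profit = P·Q − TC = 209·14 − 857 = £2069.

Produce at Q = 14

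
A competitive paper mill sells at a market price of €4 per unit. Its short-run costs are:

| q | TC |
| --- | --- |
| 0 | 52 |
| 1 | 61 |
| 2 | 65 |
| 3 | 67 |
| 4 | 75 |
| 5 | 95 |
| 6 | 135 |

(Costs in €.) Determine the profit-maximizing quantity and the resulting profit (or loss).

q = 0 (shut down); profit = -€52

Compute π = P·q − TC at each output: q=0: -52; q=1: -57; q=2: -57; q=3: -55; q=4: -59; q=5: -75; q=6: -111.
Profit is highest at q = 0. Equivalently, the lowest AVC in the table is 15/3 ≈ €5 at q = 3, and P = €4 falls below it — price never covers variable cost, so the firm shuts down and loses only its fixed cost.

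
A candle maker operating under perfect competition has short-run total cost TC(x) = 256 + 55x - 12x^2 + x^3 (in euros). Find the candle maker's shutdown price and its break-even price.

Shutdown price = min AVC. AVC = 55 - 12x + x^2, with vertex at x = 6 and minimum €19.
ATC = 256/x + 55 - 12x + x^2. Setting dATC/dx = −256/x^2 − 12 + 2x = 0 gives x = 8 (since 2·8^3 − 12·8^2 = 256).
min ATC = 256/8 + 55 − 12·8 + 8^2 = €55. That is the break-even price.
For €19 ≤ P < €55 the firm produces at a loss; below €19 it shuts down.

Shutdown price = €19; break-even price = €55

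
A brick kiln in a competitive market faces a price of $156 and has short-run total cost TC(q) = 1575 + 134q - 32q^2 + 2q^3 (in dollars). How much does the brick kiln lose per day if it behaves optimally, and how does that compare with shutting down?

AVC = 134 - 32q + 2q^2; min AVC = $6 at q = 8. Since P = $156 ≥ min AVC, the firm produces.
With MC = 134 - 64q + 6q^2, P = MC on the upward-sloping part at q* = 11.
TR = 156·11 = 1716. TC = 1575 + 264 = 1839. Profit = 1716 − 1839 = -$123.
That loss of $123 beats the $1575 the firm would lose by shutting down; producing recovers $1452 of fixed cost.

Profit = -$123 at q = 11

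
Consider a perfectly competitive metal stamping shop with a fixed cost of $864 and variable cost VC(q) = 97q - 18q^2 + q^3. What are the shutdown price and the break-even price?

Shutdown price = min AVC. AVC = 97 - 18q + q^2, with vertex at q = 9 and minimum $16.
ATC = 864/q + 97 - 18q + q^2. Setting dATC/dq = −864/q^2 − 18 + 2q = 0 gives q = 12 (since 2·12^3 − 18·12^2 = 864).
min ATC = 864/12 + 97 − 18·12 + 12^2 = $97. That is the break-even price.
For $16 ≤ P < $97 the firm produces at a loss; below $16 it shuts down.

Shutdown price = $16; break-even price = $97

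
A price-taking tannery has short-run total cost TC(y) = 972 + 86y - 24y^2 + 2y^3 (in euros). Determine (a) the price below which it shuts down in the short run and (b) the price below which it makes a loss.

AVC = 86 - 24y + 2y^2; minimized at y = 6, giving min AVC = €14. That is the shutdown price.
ATC = 972/y + 86 - 24y + 2y^2. Setting dATC/dy = −972/y^2 − 24 + 4y = 0 gives y = 9 (since 4·9^3 − 24·9^2 = 972).
min ATC = 972/9 + 86 − 24·9 + 2·9^2 = €140. That is the break-even price.
For €14 ≤ P < €140 the firm produces at a loss; below €14 it shuts down.

Shutdown price = €14; break-even price = €140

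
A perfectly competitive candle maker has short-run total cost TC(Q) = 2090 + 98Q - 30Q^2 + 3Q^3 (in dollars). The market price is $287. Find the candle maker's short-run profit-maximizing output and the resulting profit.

Profit = -$146 at Q = 9

AVC = 98 - 30Q + 3Q^2; min AVC = $23 at Q = 5. Since P = $287 ≥ min AVC, the firm produces.
MC = 98 - 60Q + 9Q^2. Setting P = MC and taking the root on the rising branch gives Q* = 9.
TR = 287·9 = 2583. TC = 2090 + 639 = 2729. Profit = 2583 − 2729 = -$146.
Shutting down would mean losing the fixed cost of $2090, so operating at a loss of $146 is better by $1944.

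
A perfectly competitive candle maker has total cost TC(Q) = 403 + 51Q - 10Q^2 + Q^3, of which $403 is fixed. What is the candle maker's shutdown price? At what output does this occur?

Short-run supply begins at min AVC. From VC = 51Q - 10Q^2 + Q^3, AVC = 51 - 10Q + Q^2.
dAVC/dQ = -10 + 2Q = 0 gives Q = 5. min AVC = 51 - 10·5 + 5^2 = 26.
The firm shuts down for any P below $26.

$26 per unit, at Q = 5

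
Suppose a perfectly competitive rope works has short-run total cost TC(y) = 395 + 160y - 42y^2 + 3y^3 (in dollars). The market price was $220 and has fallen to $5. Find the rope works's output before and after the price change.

MC = 160 - 84y + 9y^2; the shutdown threshold is min AVC = $13 (at y = 7).
At P = $220 ≥ min AVC, set P = MC on the rising branch: y = 10.
At P = $5 < min AVC = $13, price no longer covers variable cost at any output, so the firm shuts down: y = 0.

Output falls from 10 to 0 (the firm shuts down)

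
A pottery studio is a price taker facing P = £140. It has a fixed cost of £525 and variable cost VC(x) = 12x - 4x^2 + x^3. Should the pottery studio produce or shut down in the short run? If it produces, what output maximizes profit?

Produce at x = 8

Strip out fixed cost: VC = 12x - 4x^2 + x^3. Then AVC = 12 - 4x + x^2 and MC = 12 - 8x + 3x^2.
AVC hits its minimum where MC = AVC, at x = 2, giving min AVC = 12 - 4·2 + 2^2 = £8.
Because £140 ≥ £8, revenue can cover variable cost; the firm operates.
P = MC gives -128 - 8x + 3x^2 = 0, with roots -16/3 and 8. Take the larger (rising MC): x* = 8.
Check: AVC at x = 8 is £44 ≤ P, so revenue covers variable cost.
Profit = P·x − TC = 140·8 − 877 = £243.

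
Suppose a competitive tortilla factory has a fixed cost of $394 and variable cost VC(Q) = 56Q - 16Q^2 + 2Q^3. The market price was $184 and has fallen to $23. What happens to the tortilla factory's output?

Output falls from 8 to 0 (the firm shuts down)

AVC = 56 - 16Q + 2Q^2, minimized at Q = 4 where min AVC = $24. MC = 56 - 32Q + 6Q^2.
With P = $184 above the shutdown price, P = MC gives Q = 8.
At P = $23 < min AVC = $24, price no longer covers variable cost at any output, so the firm shuts down: Q = 0.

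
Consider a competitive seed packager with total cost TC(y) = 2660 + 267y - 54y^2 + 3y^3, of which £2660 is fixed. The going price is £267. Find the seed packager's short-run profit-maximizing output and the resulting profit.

Profit = -£68 at y = 12

AVC = 267 - 54y + 3y^2 has its minimum £24 at y = 9; price £267 clears that bar, so the firm operates.
With MC = 267 - 108y + 9y^2, P = MC on the upward-sloping part at y* = 12.
TR = 267·12 = 3204. TC = 2660 + 612 = 3272. Profit = 3204 − 3272 = -£68.
That loss of £68 beats the £2660 the firm would lose by shutting down; producing recovers £2592 of fixed cost.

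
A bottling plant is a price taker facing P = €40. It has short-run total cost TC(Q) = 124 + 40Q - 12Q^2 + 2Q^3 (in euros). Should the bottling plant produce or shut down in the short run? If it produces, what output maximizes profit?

From TC, MC = TC'(Q) = 40 - 24Q + 6Q^2 and AVC = VC/Q = 40 - 12Q + 2Q^2.
The AVC parabola has its vertex at Q = 12/4 = 3, where AVC = 40 - 12·3 + 2·3^2 = €22.
Since P = €40 ≥ min AVC = €22, price covers variable cost and the firm should produce.
Set P = MC: 40 = 40 - 24Q + 6Q^2 → -24Q + 6Q^2 = 0. The roots are Q = 0 and Q = 4; the profit-maximizing output is on the rising part of MC, so Q* = 4.
Check: AVC at Q = 4 is €24 ≤ P, so revenue covers variable cost.
Profit = P·Q − TC = 40·4 − 220 = -€60, a loss, but smaller than the €124 fixed cost the firm would lose by shutting down.

Produce at Q = 4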